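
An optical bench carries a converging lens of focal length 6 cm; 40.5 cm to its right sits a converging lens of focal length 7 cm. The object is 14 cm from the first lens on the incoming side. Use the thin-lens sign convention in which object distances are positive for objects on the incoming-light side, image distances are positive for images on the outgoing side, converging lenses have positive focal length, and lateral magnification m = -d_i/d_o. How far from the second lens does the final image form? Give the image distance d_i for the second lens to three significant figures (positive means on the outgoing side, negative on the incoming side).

9.13 cm

Applying the thin-lens equation to the first lens, 1/6 = 1/14 + 1/d_i1, which gives d_i1 = 10.500 cm.
Object distance for lens 2: d_o2 = 40.5 - 10.500 = 30.000 cm.
Applying the thin-lens equation again with f_2 = 7 cm and d_o2 = 30.000 cm gives d_i2 = 9.130 cm.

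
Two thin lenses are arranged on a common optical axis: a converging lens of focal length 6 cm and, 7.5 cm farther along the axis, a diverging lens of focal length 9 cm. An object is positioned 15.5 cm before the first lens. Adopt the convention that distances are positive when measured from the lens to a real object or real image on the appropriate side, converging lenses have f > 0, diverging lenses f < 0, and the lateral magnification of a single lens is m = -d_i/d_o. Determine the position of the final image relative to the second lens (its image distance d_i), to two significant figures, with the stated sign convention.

First lens: d_i1 = 1/(1/6 - 1/15.5) = 9.789 cm.
This image would form 9.789 cm past lens 1, i.e. 2.289 cm beyond lens 2, so it is a virtual object for lens 2: d_o2 = 7.5 - 9.789 = -2.289 cm.
Second lens: d_i2 = 1/(1/(-9) - 1/(-2.289)) = 3.071 cm.

3.1 cm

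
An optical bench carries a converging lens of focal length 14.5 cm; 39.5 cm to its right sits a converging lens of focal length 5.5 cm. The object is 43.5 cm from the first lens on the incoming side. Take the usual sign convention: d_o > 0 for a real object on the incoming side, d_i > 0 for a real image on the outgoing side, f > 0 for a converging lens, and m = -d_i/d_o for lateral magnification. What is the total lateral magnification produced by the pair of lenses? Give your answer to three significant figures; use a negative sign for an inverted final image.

0.224

Lens 1: 1/d_i1 = 1/f_1 - 1/d_o1 = 1/14.5 - 1/43.5 = 0.04598 cm^-1, so d_i1 = 21.750 cm.
m_1 = -(21.750)/43.5 = -0.5000.
The intermediate image is 21.750 cm to the right of lens 1, so d_o2 = L - d_i1 = 39.5 - 21.750 = 17.750 cm.
Lens 2: 1/d_i2 = 1/f_2 - 1/d_o2 = 1/5.5 - 1/(17.750) = 0.12548 cm^-1, so d_i2 = 7.969 cm.
m_2 = -(7.969)/(17.750) = -0.4490.
The system's lateral magnification is m_1 m_2 = (-0.5000)(-0.4490) = 0.2245.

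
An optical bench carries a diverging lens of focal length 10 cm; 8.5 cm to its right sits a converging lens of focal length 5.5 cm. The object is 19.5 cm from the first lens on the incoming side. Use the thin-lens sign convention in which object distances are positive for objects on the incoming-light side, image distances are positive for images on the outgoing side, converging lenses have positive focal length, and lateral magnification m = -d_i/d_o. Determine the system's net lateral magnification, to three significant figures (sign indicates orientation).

Lens 1: 1/d_i1 = 1/f_1 - 1/d_o1 = 1/(-10) - 1/19.5 = -0.15128 cm^-1, so d_i1 = -6.610 cm.
m_1 = -(-6.610)/19.5 = 0.3390.
The intermediate image is virtual, 6.610 cm to the left of lens 1, so d_o2 = L - d_i1 = 8.5 - (-6.610) = 15.110 cm.
Lens 2: 1/d_i2 = 1/f_2 - 1/d_o2 = 1/5.5 - 1/(15.110) = 0.11564 cm^-1, so d_i2 = 8.648 cm.
m_2 = -(8.648)/(15.110) = -0.5723.
The system's lateral magnification is m_1 m_2 = (0.3390)(-0.5723) = -0.1940.

-0.194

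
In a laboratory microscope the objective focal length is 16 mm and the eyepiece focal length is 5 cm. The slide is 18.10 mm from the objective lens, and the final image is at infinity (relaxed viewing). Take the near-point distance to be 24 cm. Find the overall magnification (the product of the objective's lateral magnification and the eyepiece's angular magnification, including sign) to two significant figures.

Convert to cm: f_obj = 16 mm = 1.6 cm; d_o = 18.10 mm = 1.81 cm.
Objective: 1/d_i = 1/f_obj - 1/d_o = 1/1.6 - 1/1.81 = 0.07251 cm^-1, so d_i = 13.790 cm.
m_obj = -d_i/d_o = -13.790/1.81 = -7.619.
Eyepiece angular magnification (image at infinity): M_eye = D/f_e = 24/5 = 4.800.
Overall M = m_obj x M_eye = (-7.619)(4.800) = -36.57.

-37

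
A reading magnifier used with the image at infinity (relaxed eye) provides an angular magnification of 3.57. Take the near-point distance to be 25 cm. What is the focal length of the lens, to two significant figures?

For the image at infinity, M = D/f.
f = D/M = 25/3.57 = 7.003 cm.

7.0 cm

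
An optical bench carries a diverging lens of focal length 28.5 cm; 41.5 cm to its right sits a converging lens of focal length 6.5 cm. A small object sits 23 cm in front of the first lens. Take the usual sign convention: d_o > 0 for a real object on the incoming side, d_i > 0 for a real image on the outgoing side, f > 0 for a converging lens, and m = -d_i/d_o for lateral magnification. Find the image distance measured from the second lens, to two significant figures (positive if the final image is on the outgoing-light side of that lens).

7.4 cm

Applying the thin-lens equation to the first lens, 1/(-28.5) = 1/23 + 1/d_i1, which gives d_i1 = -12.728 cm.
The intermediate image is virtual, 12.728 cm to the left of lens 1, so d_o2 = L - d_i1 = 41.5 - (-12.728) = 54.228 cm.
Applying the thin-lens equation again with f_2 = 6.5 cm and d_o2 = 54.228 cm gives d_i2 = 7.385 cm.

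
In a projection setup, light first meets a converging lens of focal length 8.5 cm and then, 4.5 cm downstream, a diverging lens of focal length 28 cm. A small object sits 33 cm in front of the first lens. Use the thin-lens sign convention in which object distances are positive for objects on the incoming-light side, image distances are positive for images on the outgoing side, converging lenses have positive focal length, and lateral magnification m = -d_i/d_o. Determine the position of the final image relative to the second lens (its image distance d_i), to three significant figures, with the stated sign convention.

9.24 cm

First lens: d_i1 = 1/(1/8.5 - 1/33) = 11.449 cm.
Since 11.449 cm > 4.5 cm, the first image lies past the second lens and serves as a virtual object: d_o2 = L - d_i1 = -6.949 cm.
Second lens: d_i2 = 1/(1/(-28) - 1/(-6.949)) = 9.243 cm.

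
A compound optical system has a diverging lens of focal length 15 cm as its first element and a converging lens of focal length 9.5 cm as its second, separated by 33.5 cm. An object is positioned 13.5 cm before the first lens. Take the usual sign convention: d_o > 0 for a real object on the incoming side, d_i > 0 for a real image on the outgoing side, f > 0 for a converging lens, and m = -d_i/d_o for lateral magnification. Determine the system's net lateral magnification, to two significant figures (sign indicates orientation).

First lens: d_i1 = 1/(1/(-15) - 1/13.5) = -7.105 cm.
m_1 = -(-7.105)/13.5 = 0.5263.
With d_i1 < 0 the first image is virtual and lies on the object side; the object distance for lens 2 is d_o2 = 33.5 - (-7.105) = 40.605 cm.
Second lens: d_i2 = 1/(1/9.5 - 1/(40.605)) = 12.401 cm.
m_2 = -(12.401)/(40.605) = -0.3054.
Overall magnification: m = m_1 m_2 = -0.1607.

-0.16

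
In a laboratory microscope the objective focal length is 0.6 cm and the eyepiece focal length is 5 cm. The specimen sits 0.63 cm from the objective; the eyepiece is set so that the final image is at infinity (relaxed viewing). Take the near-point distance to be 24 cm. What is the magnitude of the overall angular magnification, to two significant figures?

96

Objective: 1/d_i = 1/f_obj - 1/d_o = 1/0.6 - 1/0.63 = 0.07937 cm^-1, so d_i = 12.600 cm.
m_obj = -d_i/d_o = -12.600/0.63 = -20.000.
Eyepiece angular magnification (image at infinity): M_eye = D/f_e = 24/5 = 4.800.
Overall M = m_obj x M_eye = (-20.000)(4.800) = -96.00.
|M| = 96.00.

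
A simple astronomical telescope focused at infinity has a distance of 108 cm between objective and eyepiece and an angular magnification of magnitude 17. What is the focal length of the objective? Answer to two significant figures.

100 cm

In normal adjustment the tube length equals f_obj + f_eye and |M| = f_obj/f_eye.
So f_obj = 17 f_eye and 17 f_eye + f_eye = 108 cm, giving f_eye = 108/18 = 6.000 cm and f_obj = 102.000 cm.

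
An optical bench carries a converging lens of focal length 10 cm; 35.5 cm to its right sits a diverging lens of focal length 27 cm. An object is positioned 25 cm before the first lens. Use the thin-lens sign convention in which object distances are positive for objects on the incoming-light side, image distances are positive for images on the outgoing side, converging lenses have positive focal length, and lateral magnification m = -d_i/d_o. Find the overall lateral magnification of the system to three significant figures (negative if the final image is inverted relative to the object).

-0.393

Lens 1: 1/d_i1 = 1/f_1 - 1/d_o1 = 1/10 - 1/25 = 0.06000 cm^-1, so d_i1 = 16.667 cm.
m_1 = -(16.667)/25 = -0.6667.
That image sits 18.833 cm in front of the second lens, so d_o2 = 18.833 cm.
Lens 2: 1/d_i2 = 1/f_2 - 1/d_o2 = 1/(-27) - 1/(18.833) = -0.09013 cm^-1, so d_i2 = -11.095 cm.
m_2 = -(-11.095)/(18.833) = 0.5891.
Overall magnification: m = m_1 m_2 = -0.3927.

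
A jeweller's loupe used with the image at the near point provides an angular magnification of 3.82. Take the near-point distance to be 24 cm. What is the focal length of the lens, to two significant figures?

For the image at the near point, M = 1 + D/f.
f = D/(M - 1) = 24/(3.82 - 1) = 8.511 cm.

8.5 cm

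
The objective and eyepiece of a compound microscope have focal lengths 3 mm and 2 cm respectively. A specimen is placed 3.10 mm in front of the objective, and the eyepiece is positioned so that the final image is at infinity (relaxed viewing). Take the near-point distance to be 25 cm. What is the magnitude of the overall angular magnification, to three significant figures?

375

Convert to cm: f_obj = 3 mm = 0.3 cm; d_o = 3.10 mm = 0.31 cm.
Objective: 1/d_i = 1/f_obj - 1/d_o = 1/0.3 - 1/0.31 = 0.10753 cm^-1, so d_i = 9.300 cm.
m_obj = -d_i/d_o = -9.300/0.31 = -30.000.
Eyepiece angular magnification (image at infinity): M_eye = D/f_e = 25/2 = 12.500.
Overall M = m_obj x M_eye = (-30.000)(12.500) = -375.00.
|M| = 375.00.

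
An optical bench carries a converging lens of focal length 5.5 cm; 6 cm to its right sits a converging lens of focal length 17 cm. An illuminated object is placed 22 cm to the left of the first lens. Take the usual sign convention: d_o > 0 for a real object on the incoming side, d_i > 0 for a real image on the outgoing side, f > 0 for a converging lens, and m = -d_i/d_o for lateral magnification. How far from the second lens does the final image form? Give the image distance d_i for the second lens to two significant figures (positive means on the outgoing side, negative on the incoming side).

Lens 1: 1/d_i1 = 1/f_1 - 1/d_o1 = 1/5.5 - 1/22 = 0.13636 cm^-1, so d_i1 = 7.333 cm.
This image would form 7.333 cm past lens 1, i.e. 1.333 cm beyond lens 2, so it is a virtual object for lens 2: d_o2 = 6 - 7.333 = -1.333 cm.
Lens 2: 1/d_i2 = 1/f_2 - 1/d_o2 = 1/17 - 1/(-1.333) = 0.80882 cm^-1, so d_i2 = 1.236 cm.

1.2 cm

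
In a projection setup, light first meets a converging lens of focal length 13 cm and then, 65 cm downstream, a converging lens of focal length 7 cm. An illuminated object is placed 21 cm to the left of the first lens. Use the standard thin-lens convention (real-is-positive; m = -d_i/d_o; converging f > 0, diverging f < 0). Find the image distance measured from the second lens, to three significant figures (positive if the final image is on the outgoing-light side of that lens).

Lens 1: 1/d_i1 = 1/f_1 - 1/d_o1 = 1/13 - 1/21 = 0.02930 cm^-1, so d_i1 = 34.125 cm.
Object distance for lens 2: d_o2 = 65 - 34.125 = 30.875 cm.
Lens 2: 1/d_i2 = 1/f_2 - 1/d_o2 = 1/7 - 1/(30.875) = 0.11047 cm^-1, so d_i2 = 9.052 cm.

9.05 cm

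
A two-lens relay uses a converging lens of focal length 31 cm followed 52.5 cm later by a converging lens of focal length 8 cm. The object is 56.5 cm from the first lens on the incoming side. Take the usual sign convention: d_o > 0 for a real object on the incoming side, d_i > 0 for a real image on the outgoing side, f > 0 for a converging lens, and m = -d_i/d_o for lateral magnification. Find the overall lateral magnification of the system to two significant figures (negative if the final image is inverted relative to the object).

Lens 1: 1/d_i1 = 1/f_1 - 1/d_o1 = 1/31 - 1/56.5 = 0.01456 cm^-1, so d_i1 = 68.686 cm.
m_1 = -(68.686)/56.5 = -1.2157.
Since 68.686 cm > 52.5 cm, the first image lies past the second lens and serves as a virtual object: d_o2 = L - d_i1 = -16.186 cm.
Lens 2: 1/d_i2 = 1/f_2 - 1/d_o2 = 1/8 - 1/(-16.186) = 0.18678 cm^-1, so d_i2 = 5.354 cm.
m_2 = -(5.354)/(-16.186) = 0.3308.
Overall magnification: m = m_1 m_2 = -0.4021.

-0.40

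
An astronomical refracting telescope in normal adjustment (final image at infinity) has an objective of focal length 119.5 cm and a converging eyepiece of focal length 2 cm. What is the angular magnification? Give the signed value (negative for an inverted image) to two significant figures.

M = -f_obj/f_eye = -119.5/(2) = -59.750.

-60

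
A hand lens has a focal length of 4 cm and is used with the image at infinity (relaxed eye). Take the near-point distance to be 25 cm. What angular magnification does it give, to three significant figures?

M = D/f = 25/4 = 6.250.

6.25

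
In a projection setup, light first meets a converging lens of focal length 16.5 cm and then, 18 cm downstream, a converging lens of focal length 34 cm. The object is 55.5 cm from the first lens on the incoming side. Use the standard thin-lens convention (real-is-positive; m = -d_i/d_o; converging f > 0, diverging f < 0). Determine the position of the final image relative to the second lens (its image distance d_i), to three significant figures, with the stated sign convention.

4.72 cm

First lens: d_i1 = 1/(1/16.5 - 1/55.5) = 23.481 cm.
Since 23.481 cm > 18 cm, the first image lies past the second lens and serves as a virtual object: d_o2 = L - d_i1 = -5.481 cm.
Second lens: d_i2 = 1/(1/34 - 1/(-5.481)) = 4.720 cm.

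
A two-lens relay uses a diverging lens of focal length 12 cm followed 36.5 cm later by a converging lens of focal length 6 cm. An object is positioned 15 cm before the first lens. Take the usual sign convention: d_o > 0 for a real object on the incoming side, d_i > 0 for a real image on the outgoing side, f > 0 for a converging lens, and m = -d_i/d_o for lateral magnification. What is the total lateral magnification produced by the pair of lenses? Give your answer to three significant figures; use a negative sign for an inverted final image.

-0.0717

First lens: d_i1 = 1/(1/(-12) - 1/15) = -6.667 cm.
m_1 = -(-6.667)/15 = 0.4444.
The intermediate image is virtual, 6.667 cm to the left of lens 1, so d_o2 = L - d_i1 = 36.5 - (-6.667) = 43.167 cm.
Second lens: d_i2 = 1/(1/6 - 1/(43.167)) = 6.969 cm.
m_2 = -(6.969)/(43.167) = -0.1614.
The system's lateral magnification is m_1 m_2 = (0.4444)(-0.1614) = -0.0717.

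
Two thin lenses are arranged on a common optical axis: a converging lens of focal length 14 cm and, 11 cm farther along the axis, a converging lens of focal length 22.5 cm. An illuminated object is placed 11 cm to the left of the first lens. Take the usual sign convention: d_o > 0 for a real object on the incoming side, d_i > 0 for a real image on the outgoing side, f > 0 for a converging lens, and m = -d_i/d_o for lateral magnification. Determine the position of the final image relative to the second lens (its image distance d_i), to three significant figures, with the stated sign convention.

Lens 1: 1/d_i1 = 1/f_1 - 1/d_o1 = 1/14 - 1/11 = -0.01948 cm^-1, so d_i1 = -51.333 cm.
The intermediate image is virtual, 51.333 cm to the left of lens 1, so d_o2 = L - d_i1 = 11 - (-51.333) = 62.333 cm.
Lens 2: 1/d_i2 = 1/f_2 - 1/d_o2 = 1/22.5 - 1/(62.333) = 0.02840 cm^-1, so d_i2 = 35.209 cm.

35.2 cm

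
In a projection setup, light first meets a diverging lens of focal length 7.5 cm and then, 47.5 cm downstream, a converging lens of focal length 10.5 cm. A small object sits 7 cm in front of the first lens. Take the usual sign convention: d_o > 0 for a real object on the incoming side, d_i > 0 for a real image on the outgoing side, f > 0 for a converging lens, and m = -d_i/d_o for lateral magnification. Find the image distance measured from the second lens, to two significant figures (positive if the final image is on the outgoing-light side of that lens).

First lens: d_i1 = 1/(1/(-7.5) - 1/7) = -3.621 cm.
With d_i1 < 0 the first image is virtual and lies on the object side; the object distance for lens 2 is d_o2 = 47.5 - (-3.621) = 51.121 cm.
Second lens: d_i2 = 1/(1/10.5 - 1/(51.121)) = 13.214 cm.

13 cm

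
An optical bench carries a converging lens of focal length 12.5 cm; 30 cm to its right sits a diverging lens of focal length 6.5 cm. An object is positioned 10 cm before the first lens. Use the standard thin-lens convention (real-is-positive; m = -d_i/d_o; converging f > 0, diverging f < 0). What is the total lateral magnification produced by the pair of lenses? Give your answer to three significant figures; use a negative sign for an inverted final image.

0.376

Applying the thin-lens equation to the first lens, 1/12.5 = 1/10 + 1/d_i1, which gives d_i1 = -50.000 cm.
Its lateral magnification is m_1 = -d_i1/d_o1 = -(-50.000)/10 = 5.0000.
The intermediate image is virtual, 50.000 cm to the left of lens 1, so d_o2 = L - d_i1 = 30 - (-50.000) = 80.000 cm.
Applying the thin-lens equation again with f_2 = -6.5 cm and d_o2 = 80.000 cm gives d_i2 = -6.012 cm.
m_2 = -(-6.012)/(80.000) = 0.0751.
The system's lateral magnification is m_1 m_2 = (5.0000)(0.0751) = 0.3757.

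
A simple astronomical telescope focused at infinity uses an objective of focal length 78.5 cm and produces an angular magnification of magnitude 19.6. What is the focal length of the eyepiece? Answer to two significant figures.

|M| = f_obj/f_eye, so f_eye = f_obj/|M| = 78.5/19.6 = 4.005 cm.

4.0 cm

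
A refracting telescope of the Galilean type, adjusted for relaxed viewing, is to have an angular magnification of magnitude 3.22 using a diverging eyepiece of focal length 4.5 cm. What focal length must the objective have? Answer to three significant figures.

14.5 cm

|M| = f_obj/|f_eye|, so f_obj = |M| x |f_eye| = 3.22 x 4.5 = 14.490 cm.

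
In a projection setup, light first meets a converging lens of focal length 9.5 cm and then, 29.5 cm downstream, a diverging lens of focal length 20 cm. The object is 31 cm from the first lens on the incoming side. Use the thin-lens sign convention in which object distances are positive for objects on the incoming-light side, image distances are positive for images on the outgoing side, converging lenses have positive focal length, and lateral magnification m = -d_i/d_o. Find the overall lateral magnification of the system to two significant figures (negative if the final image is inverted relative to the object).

-0.25

Applying the thin-lens equation to the first lens, 1/9.5 = 1/31 + 1/d_i1, which gives d_i1 = 13.698 cm.
Its lateral magnification is m_1 = -d_i1/d_o1 = -(13.698)/31 = -0.4419.
The intermediate image is 13.698 cm to the right of lens 1, so d_o2 = L - d_i1 = 29.5 - 13.698 = 15.802 cm.
Applying the thin-lens equation again with f_2 = -20 cm and d_o2 = 15.802 cm gives d_i2 = -8.828 cm.
m_2 = -(-8.828)/(15.802) = 0.5586.
The system's lateral magnification is m_1 m_2 = (-0.4419)(0.5586) = -0.2468.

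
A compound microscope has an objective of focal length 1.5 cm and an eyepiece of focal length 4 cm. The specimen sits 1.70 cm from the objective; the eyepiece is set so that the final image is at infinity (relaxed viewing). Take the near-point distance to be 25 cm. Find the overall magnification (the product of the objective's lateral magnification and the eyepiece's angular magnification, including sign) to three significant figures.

-46.9

Objective: 1/d_i = 1/f_obj - 1/d_o = 1/1.5 - 1/1.70 = 0.07843 cm^-1, so d_i = 12.750 cm.
m_obj = -d_i/d_o = -12.750/1.70 = -7.500.
Eyepiece angular magnification (image at infinity): M_eye = D/f_e = 25/4 = 6.250.
Overall M = m_obj x M_eye = (-7.500)(6.250) = -46.88.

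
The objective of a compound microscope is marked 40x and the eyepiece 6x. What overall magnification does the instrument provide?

240

The overall magnification of a compound microscope is the product of the objective and eyepiece magnifications:
M = M_obj x M_eye = 40 x 6 = 240.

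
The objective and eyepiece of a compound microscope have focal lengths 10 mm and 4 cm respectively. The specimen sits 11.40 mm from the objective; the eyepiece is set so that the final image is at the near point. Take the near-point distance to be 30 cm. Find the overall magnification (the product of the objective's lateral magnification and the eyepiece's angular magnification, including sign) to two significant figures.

Convert to cm: f_obj = 10 mm = 1 cm; d_o = 11.40 mm = 1.14 cm.
Objective: 1/d_i = 1/f_obj - 1/d_o = 1/1 - 1/1.14 = 0.12281 cm^-1, so d_i = 8.143 cm.
m_obj = -d_i/d_o = -8.143/1.14 = -7.143.
Eyepiece angular magnification (image at near point): M_eye = 1 + D/f_e = 1 + 30/4 = 8.500.
Overall M = m_obj x M_eye = (-7.143)(8.500) = -60.71.

-61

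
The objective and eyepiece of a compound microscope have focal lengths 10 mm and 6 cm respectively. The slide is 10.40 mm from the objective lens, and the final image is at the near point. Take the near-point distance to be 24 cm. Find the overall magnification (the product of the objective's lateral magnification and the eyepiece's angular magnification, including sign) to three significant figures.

Convert to cm: f_obj = 10 mm = 1 cm; d_o = 10.40 mm = 1.04 cm.
Objective: 1/d_i = 1/f_obj - 1/d_o = 1/1 - 1/1.04 = 0.03846 cm^-1, so d_i = 26.000 cm.
m_obj = -d_i/d_o = -26.000/1.04 = -25.000.
Eyepiece angular magnification (image at near point): M_eye = 1 + D/f_e = 1 + 24/6 = 5.000.
Overall M = m_obj x M_eye = (-25.000)(5.000) = -125.00.

-125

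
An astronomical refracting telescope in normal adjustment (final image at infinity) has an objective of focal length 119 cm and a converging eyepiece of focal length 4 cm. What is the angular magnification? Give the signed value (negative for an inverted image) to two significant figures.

-30

M = -f_obj/f_eye = -119/(4) = -29.750.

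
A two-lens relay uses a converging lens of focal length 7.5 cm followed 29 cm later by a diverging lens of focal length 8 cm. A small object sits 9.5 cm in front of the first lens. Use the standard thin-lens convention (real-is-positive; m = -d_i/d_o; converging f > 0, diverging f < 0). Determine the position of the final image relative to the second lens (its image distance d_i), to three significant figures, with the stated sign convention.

38.5 cm

Lens 1: 1/d_i1 = 1/f_1 - 1/d_o1 = 1/7.5 - 1/9.5 = 0.02807 cm^-1, so d_i1 = 35.625 cm.
Since 35.625 cm > 29 cm, the first image lies past the second lens and serves as a virtual object: d_o2 = L - d_i1 = -6.625 cm.
Lens 2: 1/d_i2 = 1/f_2 - 1/d_o2 = 1/(-8) - 1/(-6.625) = 0.02594 cm^-1, so d_i2 = 38.545 cm.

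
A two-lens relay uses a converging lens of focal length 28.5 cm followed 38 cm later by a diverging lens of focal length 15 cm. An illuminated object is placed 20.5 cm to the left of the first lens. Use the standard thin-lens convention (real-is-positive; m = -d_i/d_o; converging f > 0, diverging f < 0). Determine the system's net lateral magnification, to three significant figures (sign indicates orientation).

0.424

Lens 1: 1/d_i1 = 1/f_1 - 1/d_o1 = 1/28.5 - 1/20.5 = -0.01369 cm^-1, so d_i1 = -73.031 cm.
m_1 = -(-73.031)/20.5 = 3.5625.
With d_i1 < 0 the first image is virtual and lies on the object side; the object distance for lens 2 is d_o2 = 38 - (-73.031) = 111.031 cm.
Lens 2: 1/d_i2 = 1/f_2 - 1/d_o2 = 1/(-15) - 1/(111.031) = -0.07567 cm^-1, so d_i2 = -13.215 cm.
m_2 = -(-13.215)/(111.031) = 0.1190.
The system's lateral magnification is m_1 m_2 = (3.5625)(0.1190) = 0.4240.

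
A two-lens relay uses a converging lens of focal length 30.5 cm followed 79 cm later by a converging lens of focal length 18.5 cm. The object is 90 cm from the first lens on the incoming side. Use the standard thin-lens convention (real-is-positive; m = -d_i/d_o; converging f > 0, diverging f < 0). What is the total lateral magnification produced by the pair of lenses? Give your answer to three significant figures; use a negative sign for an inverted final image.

0.660

Applying the thin-lens equation to the first lens, 1/30.5 = 1/90 + 1/d_i1, which gives d_i1 = 46.134 cm.
Its lateral magnification is m_1 = -d_i1/d_o1 = -(46.134)/90 = -0.5126.
The intermediate image is 46.134 cm to the right of lens 1, so d_o2 = L - d_i1 = 79 - 46.134 = 32.866 cm.
Applying the thin-lens equation again with f_2 = 18.5 cm and d_o2 = 32.866 cm gives d_i2 = 42.324 cm.
m_2 = -(42.324)/(32.866) = -1.2878.
The system's lateral magnification is m_1 m_2 = (-0.5126)(-1.2878) = 0.6601.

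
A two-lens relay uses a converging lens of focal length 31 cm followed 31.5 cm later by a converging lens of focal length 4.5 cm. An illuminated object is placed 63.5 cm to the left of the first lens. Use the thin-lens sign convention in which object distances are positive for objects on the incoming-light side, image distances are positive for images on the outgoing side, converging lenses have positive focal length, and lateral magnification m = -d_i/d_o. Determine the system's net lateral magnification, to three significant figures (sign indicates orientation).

-0.128

Applying the thin-lens equation to the first lens, 1/31 = 1/63.5 + 1/d_i1, which gives d_i1 = 60.569 cm.
Its lateral magnification is m_1 = -d_i1/d_o1 = -(60.569)/63.5 = -0.9538.
This image would form 60.569 cm past lens 1, i.e. 29.069 cm beyond lens 2, so it is a virtual object for lens 2: d_o2 = 31.5 - 60.569 = -29.069 cm.
Applying the thin-lens equation again with f_2 = 4.5 cm and d_o2 = -29.069 cm gives d_i2 = 3.897 cm.
m_2 = -(3.897)/(-29.069) = 0.1341.
The system's lateral magnification is m_1 m_2 = (-0.9538)(0.1341) = -0.1279.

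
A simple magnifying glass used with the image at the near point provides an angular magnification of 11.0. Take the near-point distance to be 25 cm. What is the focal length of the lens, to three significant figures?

For the image at the near point, M = 1 + D/f.
f = D/(M - 1) = 25/(11.0 - 1) = 2.500 cm.

2.50 cm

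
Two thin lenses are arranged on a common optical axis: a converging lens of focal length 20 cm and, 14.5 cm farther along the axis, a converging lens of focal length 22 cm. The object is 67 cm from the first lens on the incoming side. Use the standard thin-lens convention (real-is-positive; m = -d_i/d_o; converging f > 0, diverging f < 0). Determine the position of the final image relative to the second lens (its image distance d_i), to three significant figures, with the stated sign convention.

8.56 cm

Applying the thin-lens equation to the first lens, 1/20 = 1/67 + 1/d_i1, which gives d_i1 = 28.511 cm.
Since 28.511 cm > 14.5 cm, the first image lies past the second lens and serves as a virtual object: d_o2 = L - d_i1 = -14.011 cm.
Applying the thin-lens equation again with f_2 = 22 cm and d_o2 = -14.011 cm gives d_i2 = 8.560 cm.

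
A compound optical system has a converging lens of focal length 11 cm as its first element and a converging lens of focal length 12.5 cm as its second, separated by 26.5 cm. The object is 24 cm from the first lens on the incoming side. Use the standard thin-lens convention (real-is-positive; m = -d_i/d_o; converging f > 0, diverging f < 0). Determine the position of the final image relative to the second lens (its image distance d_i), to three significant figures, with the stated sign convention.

-12.3 cm

Lens 1: 1/d_i1 = 1/f_1 - 1/d_o1 = 1/11 - 1/24 = 0.04924 cm^-1, so d_i1 = 20.308 cm.
Object distance for lens 2: d_o2 = 26.5 - 20.308 = 6.192 cm.
Lens 2: 1/d_i2 = 1/f_2 - 1/d_o2 = 1/12.5 - 1/(6.192) = -0.08149 cm^-1, so d_i2 = -12.271 cm.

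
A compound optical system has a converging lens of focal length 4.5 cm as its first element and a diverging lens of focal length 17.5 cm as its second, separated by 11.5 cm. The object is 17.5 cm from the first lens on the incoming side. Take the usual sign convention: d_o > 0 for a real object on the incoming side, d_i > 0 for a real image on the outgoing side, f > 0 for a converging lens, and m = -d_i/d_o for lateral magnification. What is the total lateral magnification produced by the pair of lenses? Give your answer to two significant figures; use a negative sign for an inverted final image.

Lens 1: 1/d_i1 = 1/f_1 - 1/d_o1 = 1/4.5 - 1/17.5 = 0.16508 cm^-1, so d_i1 = 6.058 cm.
m_1 = -(6.058)/17.5 = -0.3462.
The intermediate image is 6.058 cm to the right of lens 1, so d_o2 = L - d_i1 = 11.5 - 6.058 = 5.442 cm.
Lens 2: 1/d_i2 = 1/f_2 - 1/d_o2 = 1/(-17.5) - 1/(5.442) = -0.24089 cm^-1, so d_i2 = -4.151 cm.
m_2 = -(-4.151)/(5.442) = 0.7628.
Total m = m_1 x m_2 = (-0.3462)(0.7628) = -0.2640.

-0.26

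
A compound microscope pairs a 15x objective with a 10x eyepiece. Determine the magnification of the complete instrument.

The overall magnification of a compound microscope is the product of the objective and eyepiece magnifications:
M = M_obj x M_eye = 15 x 10 = 150.

150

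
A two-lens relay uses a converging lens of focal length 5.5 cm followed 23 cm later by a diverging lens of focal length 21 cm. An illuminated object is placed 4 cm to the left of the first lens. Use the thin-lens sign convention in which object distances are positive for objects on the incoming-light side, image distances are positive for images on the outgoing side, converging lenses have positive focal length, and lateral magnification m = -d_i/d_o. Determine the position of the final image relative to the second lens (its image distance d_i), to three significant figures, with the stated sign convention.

Applying the thin-lens equation to the first lens, 1/5.5 = 1/4 + 1/d_i1, which gives d_i1 = -14.667 cm.
The intermediate image is virtual, 14.667 cm to the left of lens 1, so d_o2 = L - d_i1 = 23 - (-14.667) = 37.667 cm.
Applying the thin-lens equation again with f_2 = -21 cm and d_o2 = 37.667 cm gives d_i2 = -13.483 cm.

-13.5 cm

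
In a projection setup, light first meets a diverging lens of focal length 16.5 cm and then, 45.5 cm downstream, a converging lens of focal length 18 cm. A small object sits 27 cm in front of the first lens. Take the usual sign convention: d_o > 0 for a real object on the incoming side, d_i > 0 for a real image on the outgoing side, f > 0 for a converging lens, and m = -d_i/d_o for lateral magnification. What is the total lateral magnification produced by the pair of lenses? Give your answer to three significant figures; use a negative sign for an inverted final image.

-0.181

First lens: d_i1 = 1/(1/(-16.5) - 1/27) = -10.241 cm.
m_1 = -(-10.241)/27 = 0.3793.
With d_i1 < 0 the first image is virtual and lies on the object side; the object distance for lens 2 is d_o2 = 45.5 - (-10.241) = 55.741 cm.
Second lens: d_i2 = 1/(1/18 - 1/(55.741)) = 26.585 cm.
m_2 = -(26.585)/(55.741) = -0.4769.
The system's lateral magnification is m_1 m_2 = (0.3793)(-0.4769) = -0.1809.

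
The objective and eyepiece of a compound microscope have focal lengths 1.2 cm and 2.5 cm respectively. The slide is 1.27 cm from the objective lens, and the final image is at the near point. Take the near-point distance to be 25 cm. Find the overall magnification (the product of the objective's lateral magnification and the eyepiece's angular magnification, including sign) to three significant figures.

-189

Objective: 1/d_i = 1/f_obj - 1/d_o = 1/1.2 - 1/1.27 = 0.04593 cm^-1, so d_i = 21.771 cm.
m_obj = -d_i/d_o = -21.771/1.27 = -17.143.
Eyepiece angular magnification (image at near point): M_eye = 1 + D/f_e = 1 + 25/2.5 = 11.000.
Overall M = m_obj x M_eye = (-17.143)(11.000) = -188.57.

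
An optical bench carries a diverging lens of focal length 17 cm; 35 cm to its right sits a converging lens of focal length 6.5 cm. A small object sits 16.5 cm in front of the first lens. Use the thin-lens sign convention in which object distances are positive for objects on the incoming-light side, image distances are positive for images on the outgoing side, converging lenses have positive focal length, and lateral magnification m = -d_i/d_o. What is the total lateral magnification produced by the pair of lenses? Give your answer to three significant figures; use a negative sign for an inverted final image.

Applying the thin-lens equation to the first lens, 1/(-17) = 1/16.5 + 1/d_i1, which gives d_i1 = -8.373 cm.
Its lateral magnification is m_1 = -d_i1/d_o1 = -(-8.373)/16.5 = 0.5075.
The intermediate image is virtual, 8.373 cm to the left of lens 1, so d_o2 = L - d_i1 = 35 - (-8.373) = 43.373 cm.
Applying the thin-lens equation again with f_2 = 6.5 cm and d_o2 = 43.373 cm gives d_i2 = 7.646 cm.
m_2 = -(7.646)/(43.373) = -0.1763.
Overall magnification: m = m_1 m_2 = -0.0895.

-0.0895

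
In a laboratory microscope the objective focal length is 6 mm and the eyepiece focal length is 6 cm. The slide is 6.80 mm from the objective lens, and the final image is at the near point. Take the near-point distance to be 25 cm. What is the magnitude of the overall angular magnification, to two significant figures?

39

Convert to cm: f_obj = 6 mm = 0.6 cm; d_o = 6.80 mm = 0.68 cm.
Objective: 1/d_i = 1/f_obj - 1/d_o = 1/0.6 - 1/0.68 = 0.19608 cm^-1, so d_i = 5.100 cm.
m_obj = -d_i/d_o = -5.100/0.68 = -7.500.
Eyepiece angular magnification (image at near point): M_eye = 1 + D/f_e = 1 + 25/6 = 5.167.
Overall M = m_obj x M_eye = (-7.500)(5.167) = -38.75.
|M| = 38.75.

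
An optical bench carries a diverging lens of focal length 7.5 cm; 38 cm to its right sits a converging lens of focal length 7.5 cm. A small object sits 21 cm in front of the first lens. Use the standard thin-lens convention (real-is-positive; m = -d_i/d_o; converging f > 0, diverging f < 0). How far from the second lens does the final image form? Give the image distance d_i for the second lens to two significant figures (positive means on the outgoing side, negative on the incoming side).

First lens: d_i1 = 1/(1/(-7.5) - 1/21) = -5.526 cm.
The intermediate image is virtual, 5.526 cm to the left of lens 1, so d_o2 = L - d_i1 = 38 - (-5.526) = 43.526 cm.
Second lens: d_i2 = 1/(1/7.5 - 1/(43.526)) = 9.061 cm.

9.1 cm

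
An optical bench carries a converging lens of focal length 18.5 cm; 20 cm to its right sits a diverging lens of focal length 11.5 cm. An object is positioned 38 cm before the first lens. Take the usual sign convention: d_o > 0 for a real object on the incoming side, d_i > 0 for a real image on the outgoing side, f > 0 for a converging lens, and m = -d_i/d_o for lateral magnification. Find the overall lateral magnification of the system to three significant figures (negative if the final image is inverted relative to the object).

Lens 1: 1/d_i1 = 1/f_1 - 1/d_o1 = 1/18.5 - 1/38 = 0.02774 cm^-1, so d_i1 = 36.051 cm.
m_1 = -(36.051)/38 = -0.9487.
This image would form 36.051 cm past lens 1, i.e. 16.051 cm beyond lens 2, so it is a virtual object for lens 2: d_o2 = 20 - 36.051 = -16.051 cm.
Lens 2: 1/d_i2 = 1/f_2 - 1/d_o2 = 1/(-11.5) - 1/(-16.051) = -0.02466 cm^-1, so d_i2 = -40.558 cm.
m_2 = -(-40.558)/(-16.051) = -2.5268.
The system's lateral magnification is m_1 m_2 = (-0.9487)(-2.5268) = 2.3972.

2.40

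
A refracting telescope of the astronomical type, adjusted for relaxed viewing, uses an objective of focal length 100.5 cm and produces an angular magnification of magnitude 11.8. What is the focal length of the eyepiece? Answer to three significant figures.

8.52 cm

|M| = f_obj/f_eye, so f_eye = f_obj/|M| = 100.5/11.8 = 8.517 cm.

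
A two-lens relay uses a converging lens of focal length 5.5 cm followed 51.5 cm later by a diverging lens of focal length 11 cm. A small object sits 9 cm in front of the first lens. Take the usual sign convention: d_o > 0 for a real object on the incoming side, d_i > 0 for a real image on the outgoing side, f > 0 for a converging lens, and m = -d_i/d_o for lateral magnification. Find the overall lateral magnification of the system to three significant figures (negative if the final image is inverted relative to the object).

First lens: d_i1 = 1/(1/5.5 - 1/9) = 14.143 cm.
m_1 = -(14.143)/9 = -1.5714.
Object distance for lens 2: d_o2 = 51.5 - 14.143 = 37.357 cm.
Second lens: d_i2 = 1/(1/(-11) - 1/(37.357)) = -8.498 cm.
m_2 = -(-8.498)/(37.357) = 0.2275.
Total m = m_1 x m_2 = (-1.5714)(0.2275) = -0.3575.

-0.357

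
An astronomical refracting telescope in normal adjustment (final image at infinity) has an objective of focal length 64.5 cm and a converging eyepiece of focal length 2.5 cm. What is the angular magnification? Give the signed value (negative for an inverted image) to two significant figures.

M = -f_obj/f_eye = -64.5/(2.5) = -25.800.

-26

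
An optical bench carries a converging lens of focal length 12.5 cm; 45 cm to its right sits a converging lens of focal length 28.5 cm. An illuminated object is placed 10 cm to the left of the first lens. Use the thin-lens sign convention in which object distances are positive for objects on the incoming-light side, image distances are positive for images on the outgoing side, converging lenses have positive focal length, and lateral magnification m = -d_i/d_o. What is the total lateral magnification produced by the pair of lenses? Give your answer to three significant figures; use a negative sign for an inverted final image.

-2.14

First lens: d_i1 = 1/(1/12.5 - 1/10) = -50.000 cm.
m_1 = -(-50.000)/10 = 5.0000.
With d_i1 < 0 the first image is virtual and lies on the object side; the object distance for lens 2 is d_o2 = 45 - (-50.000) = 95.000 cm.
Second lens: d_i2 = 1/(1/28.5 - 1/(95.000)) = 40.714 cm.
m_2 = -(40.714)/(95.000) = -0.4286.
Total m = m_1 x m_2 = (5.0000)(-0.4286) = -2.1429.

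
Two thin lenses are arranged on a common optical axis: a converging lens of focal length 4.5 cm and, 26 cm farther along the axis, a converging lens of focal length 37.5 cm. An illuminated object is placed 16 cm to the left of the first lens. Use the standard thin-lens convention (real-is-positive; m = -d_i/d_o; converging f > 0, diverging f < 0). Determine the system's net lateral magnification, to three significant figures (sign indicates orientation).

Applying the thin-lens equation to the first lens, 1/4.5 = 1/16 + 1/d_i1, which gives d_i1 = 6.261 cm.
Its lateral magnification is m_1 = -d_i1/d_o1 = -(6.261)/16 = -0.3913.
Object distance for lens 2: d_o2 = 26 - 6.261 = 19.739 cm.
Applying the thin-lens equation again with f_2 = 37.5 cm and d_o2 = 19.739 cm gives d_i2 = -41.677 cm.
m_2 = -(-41.677)/(19.739) = 2.1114.
The system's lateral magnification is m_1 m_2 = (-0.3913)(2.1114) = -0.8262.

-0.826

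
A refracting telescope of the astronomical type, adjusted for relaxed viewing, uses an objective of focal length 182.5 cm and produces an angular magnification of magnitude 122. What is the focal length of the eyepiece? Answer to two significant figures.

|M| = f_obj/f_eye, so f_eye = f_obj/|M| = 182.5/122.0 = 1.496 cm.

1.5 cm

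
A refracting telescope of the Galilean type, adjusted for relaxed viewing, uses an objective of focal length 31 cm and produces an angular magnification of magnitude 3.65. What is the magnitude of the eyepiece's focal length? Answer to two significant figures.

|M| = f_obj/|f_eye|, so |f_eye| = f_obj/|M| = 31/3.65 = 8.493 cm.
(The eyepiece is diverging, so its signed focal length is -8.493 cm.)

8.5 cm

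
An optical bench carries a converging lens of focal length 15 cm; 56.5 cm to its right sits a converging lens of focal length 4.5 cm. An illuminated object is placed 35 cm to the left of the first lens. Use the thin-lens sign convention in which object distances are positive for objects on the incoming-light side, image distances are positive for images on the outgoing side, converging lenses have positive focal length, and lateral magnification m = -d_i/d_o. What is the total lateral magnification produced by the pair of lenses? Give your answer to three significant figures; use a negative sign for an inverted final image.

Lens 1: 1/d_i1 = 1/f_1 - 1/d_o1 = 1/15 - 1/35 = 0.03810 cm^-1, so d_i1 = 26.250 cm.
m_1 = -(26.250)/35 = -0.7500.
That image sits 30.250 cm in front of the second lens, so d_o2 = 30.250 cm.
Lens 2: 1/d_i2 = 1/f_2 - 1/d_o2 = 1/4.5 - 1/(30.250) = 0.18916 cm^-1, so d_i2 = 5.286 cm.
m_2 = -(5.286)/(30.250) = -0.1748.
Overall magnification: m = m_1 m_2 = 0.1311.

0.131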